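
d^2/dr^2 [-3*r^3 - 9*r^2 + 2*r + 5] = -18*r - 18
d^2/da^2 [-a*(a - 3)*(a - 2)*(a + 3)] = -12*a^2 + 12*a + 18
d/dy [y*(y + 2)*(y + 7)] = 3*y^2 + 18*y + 14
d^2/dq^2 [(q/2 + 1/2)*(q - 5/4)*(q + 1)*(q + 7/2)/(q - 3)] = (12*q^4 - 79*q^3 + 63*q^2 + 459*q - 55)/(4*(q^3 - 9*q^2 + 27*q - 27))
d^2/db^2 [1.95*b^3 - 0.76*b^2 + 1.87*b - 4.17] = 11.7*b - 1.52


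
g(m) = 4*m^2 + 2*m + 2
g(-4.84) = 86.02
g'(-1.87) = -12.96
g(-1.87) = 12.25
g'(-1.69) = -11.52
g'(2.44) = 21.52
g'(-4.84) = -36.72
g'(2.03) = 18.24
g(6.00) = 158.00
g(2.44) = 30.69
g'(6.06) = 50.48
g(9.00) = 344.00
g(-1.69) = 10.04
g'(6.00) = 50.00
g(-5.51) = 112.42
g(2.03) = 22.54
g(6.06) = 161.01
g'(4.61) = 38.88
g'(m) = 8*m + 2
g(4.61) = 96.23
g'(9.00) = 74.00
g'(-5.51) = -42.08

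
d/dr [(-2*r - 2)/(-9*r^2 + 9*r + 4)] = 2*(-9*r^2 - 18*r + 5)/(81*r^4 - 162*r^3 + 9*r^2 + 72*r + 16)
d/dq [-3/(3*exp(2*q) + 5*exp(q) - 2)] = (18*exp(q) + 15)*exp(q)/(3*exp(2*q) + 5*exp(q) - 2)^2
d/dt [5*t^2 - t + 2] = 10*t - 1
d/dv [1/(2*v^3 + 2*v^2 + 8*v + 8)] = (-3*v^2/2 - v - 2)/(v^3 + v^2 + 4*v + 4)^2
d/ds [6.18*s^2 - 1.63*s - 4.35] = 12.36*s - 1.63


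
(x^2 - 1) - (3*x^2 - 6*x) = -2*x^2 + 6*x - 1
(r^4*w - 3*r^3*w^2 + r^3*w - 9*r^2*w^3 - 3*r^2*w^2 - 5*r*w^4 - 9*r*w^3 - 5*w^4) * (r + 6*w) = r^5*w + 3*r^4*w^2 + r^4*w - 27*r^3*w^3 + 3*r^3*w^2 - 59*r^2*w^4 - 27*r^2*w^3 - 30*r*w^5 - 59*r*w^4 - 30*w^5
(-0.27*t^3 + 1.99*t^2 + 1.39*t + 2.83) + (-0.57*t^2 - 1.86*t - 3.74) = -0.27*t^3 + 1.42*t^2 - 0.47*t - 0.91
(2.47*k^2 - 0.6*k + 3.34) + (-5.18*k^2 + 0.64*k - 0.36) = -2.71*k^2 + 0.04*k + 2.98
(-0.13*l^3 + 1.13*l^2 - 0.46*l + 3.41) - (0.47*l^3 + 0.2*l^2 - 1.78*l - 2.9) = -0.6*l^3 + 0.93*l^2 + 1.32*l + 6.31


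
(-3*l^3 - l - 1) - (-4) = -3*l^3 - l + 3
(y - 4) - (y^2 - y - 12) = -y^2 + 2*y + 8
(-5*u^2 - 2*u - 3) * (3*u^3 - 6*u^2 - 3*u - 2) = -15*u^5 + 24*u^4 + 18*u^3 + 34*u^2 + 13*u + 6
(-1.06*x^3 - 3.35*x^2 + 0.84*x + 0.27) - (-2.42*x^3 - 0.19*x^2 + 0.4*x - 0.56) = 1.36*x^3 - 3.16*x^2 + 0.44*x + 0.83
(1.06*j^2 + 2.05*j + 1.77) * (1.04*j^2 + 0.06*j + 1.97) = 1.1024*j^4 + 2.1956*j^3 + 4.052*j^2 + 4.1447*j + 3.4869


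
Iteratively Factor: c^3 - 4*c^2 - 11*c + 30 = (c - 2)*(c^2 - 2*c - 15) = (c - 2)*(c + 3)*(c - 5)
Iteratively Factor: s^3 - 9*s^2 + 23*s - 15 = (s - 1)*(s^2 - 8*s + 15) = (s - 5)*(s - 1)*(s - 3)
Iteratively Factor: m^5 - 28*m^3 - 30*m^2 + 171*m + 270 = (m + 3)*(m^4 - 3*m^3 - 19*m^2 + 27*m + 90) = (m - 3)*(m + 3)*(m^3 - 19*m - 30) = (m - 5)*(m - 3)*(m + 3)*(m^2 + 5*m + 6) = (m - 5)*(m - 3)*(m + 2)*(m + 3)*(m + 3)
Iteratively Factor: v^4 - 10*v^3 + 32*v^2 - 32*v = (v)*(v^3 - 10*v^2 + 32*v - 32) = v*(v - 2)*(v^2 - 8*v + 16) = v*(v - 4)*(v - 2)*(v - 4)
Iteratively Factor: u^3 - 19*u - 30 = (u + 3)*(u^2 - 3*u - 10) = (u + 2)*(u + 3)*(u - 5)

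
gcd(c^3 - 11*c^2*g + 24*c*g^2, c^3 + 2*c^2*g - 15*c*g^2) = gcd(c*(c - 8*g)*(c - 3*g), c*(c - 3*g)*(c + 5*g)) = c^2 - 3*c*g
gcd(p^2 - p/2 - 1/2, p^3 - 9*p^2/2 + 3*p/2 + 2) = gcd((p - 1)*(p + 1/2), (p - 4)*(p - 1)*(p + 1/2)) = p^2 - p/2 - 1/2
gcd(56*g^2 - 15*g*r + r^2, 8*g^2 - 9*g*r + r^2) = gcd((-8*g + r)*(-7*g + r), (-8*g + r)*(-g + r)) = -8*g + r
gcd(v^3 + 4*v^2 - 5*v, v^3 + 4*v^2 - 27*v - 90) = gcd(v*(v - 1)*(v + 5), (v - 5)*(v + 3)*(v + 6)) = 1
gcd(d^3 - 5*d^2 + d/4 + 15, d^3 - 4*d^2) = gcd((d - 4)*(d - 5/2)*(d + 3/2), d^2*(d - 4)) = d - 4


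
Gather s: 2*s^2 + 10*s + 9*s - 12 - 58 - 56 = 2*s^2 + 19*s - 126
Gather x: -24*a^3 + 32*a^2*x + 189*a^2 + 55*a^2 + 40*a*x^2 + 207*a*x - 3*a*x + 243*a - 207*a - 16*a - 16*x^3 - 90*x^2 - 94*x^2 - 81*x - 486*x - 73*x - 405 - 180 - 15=-24*a^3 + 244*a^2 + 20*a - 16*x^3 + x^2*(40*a - 184) + x*(32*a^2 + 204*a - 640) - 600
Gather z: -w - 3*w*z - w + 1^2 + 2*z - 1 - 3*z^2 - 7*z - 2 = -2*w - 3*z^2 + z*(-3*w - 5) - 2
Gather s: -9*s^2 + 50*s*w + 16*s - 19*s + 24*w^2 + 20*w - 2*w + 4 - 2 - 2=-9*s^2 + s*(50*w - 3) + 24*w^2 + 18*w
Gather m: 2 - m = 2 - m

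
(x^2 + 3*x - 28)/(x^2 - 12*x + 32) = (x + 7)/(x - 8)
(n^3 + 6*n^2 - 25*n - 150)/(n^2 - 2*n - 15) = (n^2 + 11*n + 30)/(n + 3)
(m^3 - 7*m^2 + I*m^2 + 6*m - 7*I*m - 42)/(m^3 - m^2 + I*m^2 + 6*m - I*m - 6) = (m - 7)/(m - 1)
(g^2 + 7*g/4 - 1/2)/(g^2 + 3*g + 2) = (g - 1/4)/(g + 1)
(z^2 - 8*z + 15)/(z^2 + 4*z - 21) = (z - 5)/(z + 7)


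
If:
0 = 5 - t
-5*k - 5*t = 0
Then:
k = -5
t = 5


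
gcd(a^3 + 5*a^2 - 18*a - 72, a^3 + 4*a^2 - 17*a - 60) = a^2 - a - 12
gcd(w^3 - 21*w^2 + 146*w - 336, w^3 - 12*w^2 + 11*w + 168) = w^2 - 15*w + 56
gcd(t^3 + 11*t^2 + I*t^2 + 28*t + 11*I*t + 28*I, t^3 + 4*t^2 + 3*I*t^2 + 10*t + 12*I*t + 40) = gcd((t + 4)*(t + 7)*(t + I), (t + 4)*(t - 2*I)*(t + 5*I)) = t + 4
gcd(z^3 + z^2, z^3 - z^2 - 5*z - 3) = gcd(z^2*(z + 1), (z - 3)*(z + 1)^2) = z + 1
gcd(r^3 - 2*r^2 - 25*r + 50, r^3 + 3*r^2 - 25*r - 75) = r^2 - 25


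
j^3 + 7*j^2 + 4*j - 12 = (j - 1)*(j + 2)*(j + 6)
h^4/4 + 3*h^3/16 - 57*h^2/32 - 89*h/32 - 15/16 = (h/2 + 1/4)*(h/2 + 1)*(h - 3)*(h + 5/4)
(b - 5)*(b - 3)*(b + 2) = b^3 - 6*b^2 - b + 30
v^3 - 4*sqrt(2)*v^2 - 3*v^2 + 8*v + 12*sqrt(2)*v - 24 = (v - 3)*(v - 2*sqrt(2))^2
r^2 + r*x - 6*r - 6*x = (r - 6)*(r + x)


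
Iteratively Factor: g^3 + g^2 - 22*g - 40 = (g + 4)*(g^2 - 3*g - 10) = (g + 2)*(g + 4)*(g - 5)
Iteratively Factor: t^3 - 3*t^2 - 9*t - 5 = (t + 1)*(t^2 - 4*t - 5) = (t - 5)*(t + 1)*(t + 1)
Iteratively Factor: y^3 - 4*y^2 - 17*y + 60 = (y + 4)*(y^2 - 8*y + 15) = (y - 5)*(y + 4)*(y - 3)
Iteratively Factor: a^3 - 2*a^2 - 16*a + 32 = (a + 4)*(a^2 - 6*a + 8) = (a - 2)*(a + 4)*(a - 4)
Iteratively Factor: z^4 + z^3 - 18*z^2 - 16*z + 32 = (z + 4)*(z^3 - 3*z^2 - 6*z + 8) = (z - 1)*(z + 4)*(z^2 - 2*z - 8) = (z - 4)*(z - 1)*(z + 4)*(z + 2)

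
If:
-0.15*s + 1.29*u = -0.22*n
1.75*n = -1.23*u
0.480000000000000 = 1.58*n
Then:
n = 0.30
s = -3.27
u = -0.43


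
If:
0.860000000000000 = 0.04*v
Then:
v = 21.50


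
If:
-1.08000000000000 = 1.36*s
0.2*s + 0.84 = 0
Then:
No Solution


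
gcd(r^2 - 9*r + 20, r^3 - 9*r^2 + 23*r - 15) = r - 5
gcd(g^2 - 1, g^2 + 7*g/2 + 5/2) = g + 1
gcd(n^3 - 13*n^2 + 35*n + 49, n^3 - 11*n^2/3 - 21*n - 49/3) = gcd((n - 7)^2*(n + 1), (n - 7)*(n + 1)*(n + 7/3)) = n^2 - 6*n - 7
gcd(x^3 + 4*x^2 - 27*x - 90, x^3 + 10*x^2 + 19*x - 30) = x + 6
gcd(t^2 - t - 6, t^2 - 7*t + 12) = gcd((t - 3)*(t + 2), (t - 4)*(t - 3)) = t - 3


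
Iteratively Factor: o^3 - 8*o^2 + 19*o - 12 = (o - 1)*(o^2 - 7*o + 12) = (o - 4)*(o - 1)*(o - 3)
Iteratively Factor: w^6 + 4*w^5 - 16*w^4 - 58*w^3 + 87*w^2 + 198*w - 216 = (w - 1)*(w^5 + 5*w^4 - 11*w^3 - 69*w^2 + 18*w + 216) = (w - 3)*(w - 1)*(w^4 + 8*w^3 + 13*w^2 - 30*w - 72) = (w - 3)*(w - 2)*(w - 1)*(w^3 + 10*w^2 + 33*w + 36) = (w - 3)*(w - 2)*(w - 1)*(w + 3)*(w^2 + 7*w + 12) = (w - 3)*(w - 2)*(w - 1)*(w + 3)*(w + 4)*(w + 3)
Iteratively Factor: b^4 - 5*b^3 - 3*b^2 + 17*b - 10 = (b - 1)*(b^3 - 4*b^2 - 7*b + 10) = (b - 1)^2*(b^2 - 3*b - 10) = (b - 1)^2*(b + 2)*(b - 5)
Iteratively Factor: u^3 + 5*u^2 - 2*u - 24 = (u + 3)*(u^2 + 2*u - 8) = (u - 2)*(u + 3)*(u + 4)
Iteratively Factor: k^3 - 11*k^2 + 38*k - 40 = (k - 2)*(k^2 - 9*k + 20) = (k - 4)*(k - 2)*(k - 5)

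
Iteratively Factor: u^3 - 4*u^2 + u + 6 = (u - 2)*(u^2 - 2*u - 3) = (u - 2)*(u + 1)*(u - 3)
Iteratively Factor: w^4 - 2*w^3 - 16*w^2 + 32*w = (w + 4)*(w^3 - 6*w^2 + 8*w) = (w - 4)*(w + 4)*(w^2 - 2*w) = (w - 4)*(w - 2)*(w + 4)*(w)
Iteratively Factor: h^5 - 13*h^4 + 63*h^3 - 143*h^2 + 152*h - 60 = (h - 3)*(h^4 - 10*h^3 + 33*h^2 - 44*h + 20) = (h - 5)*(h - 3)*(h^3 - 5*h^2 + 8*h - 4) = (h - 5)*(h - 3)*(h - 1)*(h^2 - 4*h + 4) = (h - 5)*(h - 3)*(h - 2)*(h - 1)*(h - 2)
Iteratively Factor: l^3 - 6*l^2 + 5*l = (l - 5)*(l^2 - l) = l*(l - 5)*(l - 1)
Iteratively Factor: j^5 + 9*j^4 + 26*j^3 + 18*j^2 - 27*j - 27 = (j + 3)*(j^4 + 6*j^3 + 8*j^2 - 6*j - 9) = (j + 3)^2*(j^3 + 3*j^2 - j - 3) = (j + 3)^3*(j^2 - 1) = (j - 1)*(j + 3)^3*(j + 1)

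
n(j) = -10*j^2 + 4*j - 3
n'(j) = 4 - 20*j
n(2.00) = -35.00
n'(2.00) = -36.00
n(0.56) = -3.90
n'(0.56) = -7.20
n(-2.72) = -87.86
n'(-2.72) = 58.40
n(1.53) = -20.29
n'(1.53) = -26.60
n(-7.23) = -554.65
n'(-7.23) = 148.60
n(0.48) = -3.38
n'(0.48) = -5.60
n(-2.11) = -55.96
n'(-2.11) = 46.20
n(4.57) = -193.57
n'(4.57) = -87.40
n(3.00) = -81.00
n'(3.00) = -56.00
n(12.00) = -1395.00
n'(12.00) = -236.00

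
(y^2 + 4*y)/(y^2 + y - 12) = y/(y - 3)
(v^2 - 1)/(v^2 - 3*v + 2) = (v + 1)/(v - 2)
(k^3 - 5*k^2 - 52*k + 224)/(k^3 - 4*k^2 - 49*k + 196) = (k - 8)/(k - 7)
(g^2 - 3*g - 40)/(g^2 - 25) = (g - 8)/(g - 5)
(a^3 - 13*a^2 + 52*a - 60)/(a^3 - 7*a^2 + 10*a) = (a - 6)/a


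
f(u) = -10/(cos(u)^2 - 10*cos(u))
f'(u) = -10*(2*sin(u)*cos(u) - 10*sin(u))/(cos(u)^2 - 10*cos(u))^2 = 20*(5 - cos(u))*sin(u)/((cos(u) - 10)^2*cos(u)^2)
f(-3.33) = -0.93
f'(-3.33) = 0.19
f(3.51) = -0.98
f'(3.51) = -0.41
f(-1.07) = 2.19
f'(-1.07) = -3.80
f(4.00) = -1.44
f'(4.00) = -1.76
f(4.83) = 8.62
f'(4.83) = -72.12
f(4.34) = -2.65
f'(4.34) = -7.03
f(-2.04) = -2.12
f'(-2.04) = -4.35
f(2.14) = -1.76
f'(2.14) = 2.89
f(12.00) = 1.29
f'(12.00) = -0.75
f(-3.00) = -0.92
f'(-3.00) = -0.14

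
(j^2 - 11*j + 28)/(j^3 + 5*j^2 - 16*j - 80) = (j - 7)/(j^2 + 9*j + 20)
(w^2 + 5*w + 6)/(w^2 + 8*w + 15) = (w + 2)/(w + 5)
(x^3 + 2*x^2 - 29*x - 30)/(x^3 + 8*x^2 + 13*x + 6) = (x - 5)/(x + 1)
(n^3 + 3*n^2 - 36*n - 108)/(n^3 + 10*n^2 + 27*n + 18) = (n - 6)/(n + 1)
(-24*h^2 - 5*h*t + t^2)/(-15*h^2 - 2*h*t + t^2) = (-8*h + t)/(-5*h + t)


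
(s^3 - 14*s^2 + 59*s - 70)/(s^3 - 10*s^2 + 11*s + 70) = (s - 2)/(s + 2)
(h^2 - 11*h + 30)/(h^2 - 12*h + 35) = (h - 6)/(h - 7)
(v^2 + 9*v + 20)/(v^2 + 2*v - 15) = (v + 4)/(v - 3)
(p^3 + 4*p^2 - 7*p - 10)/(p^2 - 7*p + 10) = (p^2 + 6*p + 5)/(p - 5)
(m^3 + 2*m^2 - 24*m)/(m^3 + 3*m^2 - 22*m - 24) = m/(m + 1)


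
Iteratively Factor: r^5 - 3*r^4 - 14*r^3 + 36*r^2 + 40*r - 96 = (r - 2)*(r^4 - r^3 - 16*r^2 + 4*r + 48) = (r - 2)*(r + 2)*(r^3 - 3*r^2 - 10*r + 24) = (r - 4)*(r - 2)*(r + 2)*(r^2 + r - 6) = (r - 4)*(r - 2)*(r + 2)*(r + 3)*(r - 2)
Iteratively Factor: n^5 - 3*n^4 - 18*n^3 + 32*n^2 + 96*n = (n + 3)*(n^4 - 6*n^3 + 32*n) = (n + 2)*(n + 3)*(n^3 - 8*n^2 + 16*n) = n*(n + 2)*(n + 3)*(n^2 - 8*n + 16) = n*(n - 4)*(n + 2)*(n + 3)*(n - 4)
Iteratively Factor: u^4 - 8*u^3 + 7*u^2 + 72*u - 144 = (u - 4)*(u^3 - 4*u^2 - 9*u + 36) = (u - 4)*(u - 3)*(u^2 - u - 12) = (u - 4)^2*(u - 3)*(u + 3)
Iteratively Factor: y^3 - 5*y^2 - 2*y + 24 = (y - 3)*(y^2 - 2*y - 8) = (y - 3)*(y + 2)*(y - 4)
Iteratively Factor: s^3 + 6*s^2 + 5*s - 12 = (s + 4)*(s^2 + 2*s - 3) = (s + 3)*(s + 4)*(s - 1)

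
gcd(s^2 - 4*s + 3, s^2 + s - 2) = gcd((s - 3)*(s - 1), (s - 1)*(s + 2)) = s - 1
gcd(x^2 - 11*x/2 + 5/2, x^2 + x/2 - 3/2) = 1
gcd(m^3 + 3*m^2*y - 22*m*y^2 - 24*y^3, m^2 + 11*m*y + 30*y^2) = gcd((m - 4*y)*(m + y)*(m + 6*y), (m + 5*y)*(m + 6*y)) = m + 6*y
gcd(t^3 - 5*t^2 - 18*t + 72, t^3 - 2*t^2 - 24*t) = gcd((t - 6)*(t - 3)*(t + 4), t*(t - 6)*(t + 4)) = t^2 - 2*t - 24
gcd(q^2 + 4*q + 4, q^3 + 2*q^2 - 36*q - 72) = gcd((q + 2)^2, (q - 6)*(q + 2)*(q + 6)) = q + 2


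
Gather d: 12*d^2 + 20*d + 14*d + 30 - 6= 12*d^2 + 34*d + 24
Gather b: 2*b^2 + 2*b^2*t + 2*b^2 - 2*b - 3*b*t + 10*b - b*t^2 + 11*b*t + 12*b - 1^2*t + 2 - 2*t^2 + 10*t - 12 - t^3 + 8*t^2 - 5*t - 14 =b^2*(2*t + 4) + b*(-t^2 + 8*t + 20) - t^3 + 6*t^2 + 4*t - 24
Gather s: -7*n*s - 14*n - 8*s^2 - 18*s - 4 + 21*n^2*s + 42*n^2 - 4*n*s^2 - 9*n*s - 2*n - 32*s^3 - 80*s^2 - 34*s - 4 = 42*n^2 - 16*n - 32*s^3 + s^2*(-4*n - 88) + s*(21*n^2 - 16*n - 52) - 8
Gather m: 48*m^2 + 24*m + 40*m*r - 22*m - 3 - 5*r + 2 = 48*m^2 + m*(40*r + 2) - 5*r - 1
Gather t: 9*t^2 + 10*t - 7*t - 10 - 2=9*t^2 + 3*t - 12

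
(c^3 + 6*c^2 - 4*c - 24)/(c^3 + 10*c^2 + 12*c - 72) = (c + 2)/(c + 6)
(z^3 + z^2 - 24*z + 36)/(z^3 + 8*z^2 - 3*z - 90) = (z - 2)/(z + 5)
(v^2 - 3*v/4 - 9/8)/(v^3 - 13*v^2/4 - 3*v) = (v - 3/2)/(v*(v - 4))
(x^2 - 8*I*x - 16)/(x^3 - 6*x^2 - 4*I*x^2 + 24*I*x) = (x - 4*I)/(x*(x - 6))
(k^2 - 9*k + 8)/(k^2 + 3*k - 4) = (k - 8)/(k + 4)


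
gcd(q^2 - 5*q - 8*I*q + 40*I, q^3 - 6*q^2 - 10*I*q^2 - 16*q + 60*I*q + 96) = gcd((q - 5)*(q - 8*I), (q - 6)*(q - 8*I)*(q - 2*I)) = q - 8*I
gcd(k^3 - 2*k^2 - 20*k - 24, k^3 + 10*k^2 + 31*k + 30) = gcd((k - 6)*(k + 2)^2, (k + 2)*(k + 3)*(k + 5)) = k + 2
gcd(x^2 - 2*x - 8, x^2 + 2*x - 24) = x - 4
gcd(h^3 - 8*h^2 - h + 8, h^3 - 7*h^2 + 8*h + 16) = h + 1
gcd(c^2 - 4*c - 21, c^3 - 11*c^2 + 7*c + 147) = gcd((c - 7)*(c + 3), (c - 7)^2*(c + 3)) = c^2 - 4*c - 21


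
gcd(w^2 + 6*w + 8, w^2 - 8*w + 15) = 1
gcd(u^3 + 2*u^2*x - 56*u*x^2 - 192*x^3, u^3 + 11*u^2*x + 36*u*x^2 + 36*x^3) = u + 6*x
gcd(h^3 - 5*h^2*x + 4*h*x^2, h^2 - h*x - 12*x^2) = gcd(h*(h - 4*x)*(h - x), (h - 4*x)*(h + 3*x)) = -h + 4*x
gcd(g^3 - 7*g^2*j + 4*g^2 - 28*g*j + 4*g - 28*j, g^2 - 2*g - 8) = g + 2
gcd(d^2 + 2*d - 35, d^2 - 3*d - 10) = d - 5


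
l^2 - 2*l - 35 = (l - 7)*(l + 5)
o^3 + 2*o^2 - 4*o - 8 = (o - 2)*(o + 2)^2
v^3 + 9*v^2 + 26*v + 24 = (v + 2)*(v + 3)*(v + 4)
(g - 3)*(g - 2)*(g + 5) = g^3 - 19*g + 30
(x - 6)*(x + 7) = x^2 + x - 42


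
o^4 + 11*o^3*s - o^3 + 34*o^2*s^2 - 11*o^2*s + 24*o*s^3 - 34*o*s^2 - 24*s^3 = (o - 1)*(o + s)*(o + 4*s)*(o + 6*s)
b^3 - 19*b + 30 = (b - 3)*(b - 2)*(b + 5)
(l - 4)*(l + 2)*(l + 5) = l^3 + 3*l^2 - 18*l - 40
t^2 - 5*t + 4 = (t - 4)*(t - 1)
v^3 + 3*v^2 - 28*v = v*(v - 4)*(v + 7)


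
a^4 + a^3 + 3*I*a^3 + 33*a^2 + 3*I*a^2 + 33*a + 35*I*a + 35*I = (a - 5*I)*(a + 7*I)*(-I*a + 1)*(I*a + I)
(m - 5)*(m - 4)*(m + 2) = m^3 - 7*m^2 + 2*m + 40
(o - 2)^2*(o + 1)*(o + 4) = o^4 + o^3 - 12*o^2 + 4*o + 16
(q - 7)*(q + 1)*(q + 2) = q^3 - 4*q^2 - 19*q - 14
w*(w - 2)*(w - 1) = w^3 - 3*w^2 + 2*w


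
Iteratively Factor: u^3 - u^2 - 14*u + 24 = (u + 4)*(u^2 - 5*u + 6) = (u - 2)*(u + 4)*(u - 3)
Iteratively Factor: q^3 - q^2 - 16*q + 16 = (q + 4)*(q^2 - 5*q + 4) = (q - 4)*(q + 4)*(q - 1)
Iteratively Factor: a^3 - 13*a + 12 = (a - 3)*(a^2 + 3*a - 4) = (a - 3)*(a - 1)*(a + 4)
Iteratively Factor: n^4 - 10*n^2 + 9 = (n - 3)*(n^3 + 3*n^2 - n - 3) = (n - 3)*(n + 3)*(n^2 - 1) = (n - 3)*(n + 1)*(n + 3)*(n - 1)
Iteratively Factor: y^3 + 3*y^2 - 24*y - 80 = (y + 4)*(y^2 - y - 20) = (y - 5)*(y + 4)*(y + 4)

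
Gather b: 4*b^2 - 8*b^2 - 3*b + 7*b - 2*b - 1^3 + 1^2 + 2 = -4*b^2 + 2*b + 2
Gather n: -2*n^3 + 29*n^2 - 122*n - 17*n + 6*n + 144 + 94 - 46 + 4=-2*n^3 + 29*n^2 - 133*n + 196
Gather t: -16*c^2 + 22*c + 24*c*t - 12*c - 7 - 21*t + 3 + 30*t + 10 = -16*c^2 + 10*c + t*(24*c + 9) + 6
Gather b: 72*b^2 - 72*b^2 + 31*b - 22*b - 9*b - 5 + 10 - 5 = 0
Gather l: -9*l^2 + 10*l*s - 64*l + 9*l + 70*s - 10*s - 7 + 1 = -9*l^2 + l*(10*s - 55) + 60*s - 6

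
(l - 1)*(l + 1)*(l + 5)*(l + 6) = l^4 + 11*l^3 + 29*l^2 - 11*l - 30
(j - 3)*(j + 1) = j^2 - 2*j - 3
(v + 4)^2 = v^2 + 8*v + 16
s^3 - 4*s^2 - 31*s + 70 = (s - 7)*(s - 2)*(s + 5)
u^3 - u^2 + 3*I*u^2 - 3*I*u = u*(u - 1)*(u + 3*I)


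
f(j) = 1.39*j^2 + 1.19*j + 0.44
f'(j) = 2.78*j + 1.19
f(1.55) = 5.62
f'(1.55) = 5.50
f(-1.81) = 2.84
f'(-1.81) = -3.84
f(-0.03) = 0.41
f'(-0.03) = 1.11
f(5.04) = 41.75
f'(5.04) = 15.20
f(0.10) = 0.57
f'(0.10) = 1.47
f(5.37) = 46.91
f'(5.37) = 16.12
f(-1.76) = 2.65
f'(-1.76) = -3.70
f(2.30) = 10.53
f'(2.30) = 7.58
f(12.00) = 214.88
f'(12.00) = 34.55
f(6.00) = 57.62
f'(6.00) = 17.87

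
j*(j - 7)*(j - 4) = j^3 - 11*j^2 + 28*j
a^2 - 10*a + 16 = (a - 8)*(a - 2)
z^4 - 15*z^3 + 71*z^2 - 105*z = z*(z - 7)*(z - 5)*(z - 3)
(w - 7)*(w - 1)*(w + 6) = w^3 - 2*w^2 - 41*w + 42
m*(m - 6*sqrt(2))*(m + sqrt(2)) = m^3 - 5*sqrt(2)*m^2 - 12*m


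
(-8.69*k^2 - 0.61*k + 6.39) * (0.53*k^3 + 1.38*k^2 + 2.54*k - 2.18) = -4.6057*k^5 - 12.3155*k^4 - 19.5277*k^3 + 26.213*k^2 + 17.5604*k - 13.9302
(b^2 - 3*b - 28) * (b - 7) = b^3 - 10*b^2 - 7*b + 196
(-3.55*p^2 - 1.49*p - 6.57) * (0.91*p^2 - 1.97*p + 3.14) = -3.2305*p^4 + 5.6376*p^3 - 14.1904*p^2 + 8.2643*p - 20.6298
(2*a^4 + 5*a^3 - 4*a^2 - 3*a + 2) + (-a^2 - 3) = 2*a^4 + 5*a^3 - 5*a^2 - 3*a - 1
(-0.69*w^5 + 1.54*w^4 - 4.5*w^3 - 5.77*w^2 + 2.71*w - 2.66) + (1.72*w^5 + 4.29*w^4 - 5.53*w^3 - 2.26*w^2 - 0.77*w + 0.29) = 1.03*w^5 + 5.83*w^4 - 10.03*w^3 - 8.03*w^2 + 1.94*w - 2.37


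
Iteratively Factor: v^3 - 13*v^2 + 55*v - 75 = (v - 5)*(v^2 - 8*v + 15) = (v - 5)^2*(v - 3)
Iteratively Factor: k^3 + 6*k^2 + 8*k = (k + 2)*(k^2 + 4*k) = k*(k + 2)*(k + 4)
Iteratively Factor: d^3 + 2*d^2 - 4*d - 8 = (d + 2)*(d^2 - 4) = (d + 2)^2*(d - 2)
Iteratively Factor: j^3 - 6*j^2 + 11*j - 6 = (j - 1)*(j^2 - 5*j + 6) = (j - 3)*(j - 1)*(j - 2)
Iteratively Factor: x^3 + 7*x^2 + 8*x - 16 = (x + 4)*(x^2 + 3*x - 4) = (x + 4)^2*(x - 1)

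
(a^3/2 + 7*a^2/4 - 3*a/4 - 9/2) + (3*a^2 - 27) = a^3/2 + 19*a^2/4 - 3*a/4 - 63/2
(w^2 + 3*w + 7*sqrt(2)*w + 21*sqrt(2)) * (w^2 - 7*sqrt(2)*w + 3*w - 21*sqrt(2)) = w^4 + 6*w^3 - 89*w^2 - 588*w - 882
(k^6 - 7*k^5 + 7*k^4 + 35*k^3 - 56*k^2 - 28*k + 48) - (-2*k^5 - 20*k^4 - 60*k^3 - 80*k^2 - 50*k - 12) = k^6 - 5*k^5 + 27*k^4 + 95*k^3 + 24*k^2 + 22*k + 60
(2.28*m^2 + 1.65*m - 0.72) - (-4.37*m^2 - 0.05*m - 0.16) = 6.65*m^2 + 1.7*m - 0.56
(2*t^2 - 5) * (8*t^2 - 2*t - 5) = 16*t^4 - 4*t^3 - 50*t^2 + 10*t + 25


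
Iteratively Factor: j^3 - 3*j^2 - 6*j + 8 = (j + 2)*(j^2 - 5*j + 4) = (j - 1)*(j + 2)*(j - 4)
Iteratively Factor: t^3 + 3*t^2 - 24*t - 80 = (t + 4)*(t^2 - t - 20) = (t - 5)*(t + 4)*(t + 4)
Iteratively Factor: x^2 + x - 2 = (x + 2)*(x - 1)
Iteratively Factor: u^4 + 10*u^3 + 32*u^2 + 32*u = (u + 2)*(u^3 + 8*u^2 + 16*u) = (u + 2)*(u + 4)*(u^2 + 4*u) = (u + 2)*(u + 4)^2*(u)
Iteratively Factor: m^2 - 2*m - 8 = (m - 4)*(m + 2)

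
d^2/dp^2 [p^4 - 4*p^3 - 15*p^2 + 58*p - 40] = 12*p^2 - 24*p - 30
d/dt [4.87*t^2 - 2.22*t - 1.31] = 9.74*t - 2.22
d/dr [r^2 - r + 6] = 2*r - 1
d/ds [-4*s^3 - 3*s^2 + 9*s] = -12*s^2 - 6*s + 9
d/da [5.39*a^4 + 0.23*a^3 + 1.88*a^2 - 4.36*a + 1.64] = 21.56*a^3 + 0.69*a^2 + 3.76*a - 4.36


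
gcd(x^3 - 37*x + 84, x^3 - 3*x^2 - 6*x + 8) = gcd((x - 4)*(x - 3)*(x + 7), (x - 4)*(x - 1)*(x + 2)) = x - 4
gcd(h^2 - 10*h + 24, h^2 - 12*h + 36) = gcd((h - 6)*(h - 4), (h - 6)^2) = h - 6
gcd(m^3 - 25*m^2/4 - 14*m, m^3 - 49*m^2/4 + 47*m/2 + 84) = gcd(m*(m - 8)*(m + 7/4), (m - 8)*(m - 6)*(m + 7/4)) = m^2 - 25*m/4 - 14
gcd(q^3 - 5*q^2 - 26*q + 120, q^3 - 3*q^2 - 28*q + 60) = q^2 - q - 30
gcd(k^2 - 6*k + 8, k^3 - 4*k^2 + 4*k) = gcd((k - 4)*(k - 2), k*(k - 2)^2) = k - 2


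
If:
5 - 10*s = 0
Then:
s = 1/2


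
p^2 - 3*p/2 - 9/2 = (p - 3)*(p + 3/2)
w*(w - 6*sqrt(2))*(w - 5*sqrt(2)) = w^3 - 11*sqrt(2)*w^2 + 60*w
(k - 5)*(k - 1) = k^2 - 6*k + 5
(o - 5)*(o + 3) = o^2 - 2*o - 15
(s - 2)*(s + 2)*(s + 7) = s^3 + 7*s^2 - 4*s - 28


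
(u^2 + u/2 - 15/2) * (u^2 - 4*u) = u^4 - 7*u^3/2 - 19*u^2/2 + 30*u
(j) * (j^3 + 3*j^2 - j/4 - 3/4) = j^4 + 3*j^3 - j^2/4 - 3*j/4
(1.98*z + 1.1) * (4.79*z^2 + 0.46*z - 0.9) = 9.4842*z^3 + 6.1798*z^2 - 1.276*z - 0.99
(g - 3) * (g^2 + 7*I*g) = g^3 - 3*g^2 + 7*I*g^2 - 21*I*g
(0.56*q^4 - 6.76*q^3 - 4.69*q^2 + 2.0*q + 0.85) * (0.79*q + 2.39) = 0.4424*q^5 - 4.002*q^4 - 19.8615*q^3 - 9.6291*q^2 + 5.4515*q + 2.0315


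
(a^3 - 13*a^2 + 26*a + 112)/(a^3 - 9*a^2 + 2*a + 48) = (a - 7)/(a - 3)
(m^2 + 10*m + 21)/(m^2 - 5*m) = (m^2 + 10*m + 21)/(m*(m - 5))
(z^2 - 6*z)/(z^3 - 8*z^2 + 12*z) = 1/(z - 2)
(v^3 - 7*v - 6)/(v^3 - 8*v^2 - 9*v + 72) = (v^2 + 3*v + 2)/(v^2 - 5*v - 24)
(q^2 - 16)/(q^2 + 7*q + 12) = (q - 4)/(q + 3)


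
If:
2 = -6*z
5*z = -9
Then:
No Solution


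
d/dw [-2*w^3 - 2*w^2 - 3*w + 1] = -6*w^2 - 4*w - 3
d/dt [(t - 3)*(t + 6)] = 2*t + 3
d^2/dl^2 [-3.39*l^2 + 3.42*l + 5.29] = -6.78000000000000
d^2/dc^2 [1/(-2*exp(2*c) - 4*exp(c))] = (-4*(exp(c) + 1)^2 + (exp(c) + 2)*(2*exp(c) + 1))*exp(-c)/(exp(c) + 2)^3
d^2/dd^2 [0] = 0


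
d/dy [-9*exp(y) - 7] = -9*exp(y)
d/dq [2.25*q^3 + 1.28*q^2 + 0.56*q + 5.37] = 6.75*q^2 + 2.56*q + 0.56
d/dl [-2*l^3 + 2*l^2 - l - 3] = -6*l^2 + 4*l - 1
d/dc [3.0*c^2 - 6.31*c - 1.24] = 6.0*c - 6.31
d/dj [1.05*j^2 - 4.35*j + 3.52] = 2.1*j - 4.35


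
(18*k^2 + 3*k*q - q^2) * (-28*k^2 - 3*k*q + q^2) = -504*k^4 - 138*k^3*q + 37*k^2*q^2 + 6*k*q^3 - q^4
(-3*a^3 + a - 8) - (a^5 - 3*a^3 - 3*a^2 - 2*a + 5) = -a^5 + 3*a^2 + 3*a - 13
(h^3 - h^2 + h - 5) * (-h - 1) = -h^4 + 4*h + 5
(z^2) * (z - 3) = z^3 - 3*z^2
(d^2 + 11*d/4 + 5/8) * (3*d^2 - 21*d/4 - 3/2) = 3*d^4 + 3*d^3 - 225*d^2/16 - 237*d/32 - 15/16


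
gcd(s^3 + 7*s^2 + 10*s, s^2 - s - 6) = s + 2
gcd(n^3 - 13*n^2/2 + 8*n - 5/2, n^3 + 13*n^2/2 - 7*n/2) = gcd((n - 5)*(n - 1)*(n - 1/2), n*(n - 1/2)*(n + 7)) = n - 1/2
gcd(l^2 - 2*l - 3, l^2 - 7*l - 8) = l + 1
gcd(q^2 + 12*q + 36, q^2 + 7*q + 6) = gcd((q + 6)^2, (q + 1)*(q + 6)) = q + 6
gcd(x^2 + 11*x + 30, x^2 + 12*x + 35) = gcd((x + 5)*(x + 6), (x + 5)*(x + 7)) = x + 5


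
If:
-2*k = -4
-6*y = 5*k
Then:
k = 2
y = -5/3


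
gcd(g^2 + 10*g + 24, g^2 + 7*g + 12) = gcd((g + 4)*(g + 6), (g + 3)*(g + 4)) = g + 4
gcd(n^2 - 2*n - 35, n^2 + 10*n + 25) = n + 5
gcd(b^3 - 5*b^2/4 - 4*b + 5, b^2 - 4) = b^2 - 4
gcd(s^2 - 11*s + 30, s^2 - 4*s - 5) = s - 5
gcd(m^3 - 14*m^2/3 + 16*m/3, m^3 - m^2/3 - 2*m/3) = m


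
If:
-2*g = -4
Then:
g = 2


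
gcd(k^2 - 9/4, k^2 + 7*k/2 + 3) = k + 3/2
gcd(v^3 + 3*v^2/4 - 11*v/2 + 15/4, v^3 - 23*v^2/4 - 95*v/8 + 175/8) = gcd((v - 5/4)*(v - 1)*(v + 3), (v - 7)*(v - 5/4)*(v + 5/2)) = v - 5/4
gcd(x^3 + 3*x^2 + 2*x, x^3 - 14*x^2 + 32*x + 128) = x + 2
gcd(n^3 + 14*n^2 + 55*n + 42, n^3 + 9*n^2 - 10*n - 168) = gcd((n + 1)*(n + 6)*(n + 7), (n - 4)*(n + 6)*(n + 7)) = n^2 + 13*n + 42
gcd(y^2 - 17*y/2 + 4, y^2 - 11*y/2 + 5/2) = y - 1/2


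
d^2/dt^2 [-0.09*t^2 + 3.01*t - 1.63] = -0.180000000000000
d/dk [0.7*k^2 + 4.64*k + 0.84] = 1.4*k + 4.64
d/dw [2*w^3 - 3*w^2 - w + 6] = 6*w^2 - 6*w - 1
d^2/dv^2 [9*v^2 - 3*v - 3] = 18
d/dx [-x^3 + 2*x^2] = x*(4 - 3*x)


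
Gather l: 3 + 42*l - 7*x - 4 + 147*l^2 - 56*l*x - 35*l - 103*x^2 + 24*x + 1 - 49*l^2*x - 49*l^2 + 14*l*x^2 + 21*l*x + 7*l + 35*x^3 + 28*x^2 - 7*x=l^2*(98 - 49*x) + l*(14*x^2 - 35*x + 14) + 35*x^3 - 75*x^2 + 10*x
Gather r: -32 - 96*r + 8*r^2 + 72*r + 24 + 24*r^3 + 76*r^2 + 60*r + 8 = 24*r^3 + 84*r^2 + 36*r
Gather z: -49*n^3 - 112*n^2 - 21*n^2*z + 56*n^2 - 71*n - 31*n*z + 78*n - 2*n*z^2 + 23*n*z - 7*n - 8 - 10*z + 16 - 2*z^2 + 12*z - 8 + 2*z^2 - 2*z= -49*n^3 - 56*n^2 - 2*n*z^2 + z*(-21*n^2 - 8*n)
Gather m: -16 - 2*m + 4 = -2*m - 12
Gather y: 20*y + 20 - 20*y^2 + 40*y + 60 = -20*y^2 + 60*y + 80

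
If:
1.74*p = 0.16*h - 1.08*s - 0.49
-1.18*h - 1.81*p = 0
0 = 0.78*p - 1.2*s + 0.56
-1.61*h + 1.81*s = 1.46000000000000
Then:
No Solution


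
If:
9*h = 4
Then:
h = 4/9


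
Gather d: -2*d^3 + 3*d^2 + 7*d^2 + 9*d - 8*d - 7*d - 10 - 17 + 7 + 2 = -2*d^3 + 10*d^2 - 6*d - 18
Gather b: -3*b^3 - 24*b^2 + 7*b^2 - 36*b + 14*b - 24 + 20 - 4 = -3*b^3 - 17*b^2 - 22*b - 8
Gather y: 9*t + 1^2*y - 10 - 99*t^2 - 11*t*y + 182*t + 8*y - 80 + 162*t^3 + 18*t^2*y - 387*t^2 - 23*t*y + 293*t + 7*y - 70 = 162*t^3 - 486*t^2 + 484*t + y*(18*t^2 - 34*t + 16) - 160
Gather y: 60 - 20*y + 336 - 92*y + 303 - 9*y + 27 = 726 - 121*y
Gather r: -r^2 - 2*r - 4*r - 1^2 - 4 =-r^2 - 6*r - 5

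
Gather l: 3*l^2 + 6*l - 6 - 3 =3*l^2 + 6*l - 9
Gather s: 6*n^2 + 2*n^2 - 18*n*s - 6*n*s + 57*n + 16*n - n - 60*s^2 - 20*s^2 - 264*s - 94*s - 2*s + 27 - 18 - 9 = 8*n^2 + 72*n - 80*s^2 + s*(-24*n - 360)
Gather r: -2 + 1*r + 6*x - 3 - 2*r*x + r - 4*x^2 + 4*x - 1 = r*(2 - 2*x) - 4*x^2 + 10*x - 6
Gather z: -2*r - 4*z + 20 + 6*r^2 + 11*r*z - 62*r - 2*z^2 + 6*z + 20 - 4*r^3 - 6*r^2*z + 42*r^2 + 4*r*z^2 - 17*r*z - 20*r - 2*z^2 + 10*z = -4*r^3 + 48*r^2 - 84*r + z^2*(4*r - 4) + z*(-6*r^2 - 6*r + 12) + 40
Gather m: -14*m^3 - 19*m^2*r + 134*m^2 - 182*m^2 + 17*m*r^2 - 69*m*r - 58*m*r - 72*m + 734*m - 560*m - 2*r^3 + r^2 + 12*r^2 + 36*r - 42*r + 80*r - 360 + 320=-14*m^3 + m^2*(-19*r - 48) + m*(17*r^2 - 127*r + 102) - 2*r^3 + 13*r^2 + 74*r - 40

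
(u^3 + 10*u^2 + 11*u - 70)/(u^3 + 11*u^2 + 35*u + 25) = (u^2 + 5*u - 14)/(u^2 + 6*u + 5)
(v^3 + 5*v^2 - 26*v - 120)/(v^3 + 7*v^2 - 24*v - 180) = (v + 4)/(v + 6)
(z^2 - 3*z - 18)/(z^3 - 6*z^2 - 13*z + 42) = (z - 6)/(z^2 - 9*z + 14)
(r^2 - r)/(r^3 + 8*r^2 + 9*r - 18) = r/(r^2 + 9*r + 18)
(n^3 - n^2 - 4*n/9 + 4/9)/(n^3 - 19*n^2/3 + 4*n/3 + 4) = (n - 2/3)/(n - 6)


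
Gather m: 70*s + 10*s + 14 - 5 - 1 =80*s + 8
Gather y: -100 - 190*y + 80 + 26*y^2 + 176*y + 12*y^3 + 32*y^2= 12*y^3 + 58*y^2 - 14*y - 20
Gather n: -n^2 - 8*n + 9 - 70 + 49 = -n^2 - 8*n - 12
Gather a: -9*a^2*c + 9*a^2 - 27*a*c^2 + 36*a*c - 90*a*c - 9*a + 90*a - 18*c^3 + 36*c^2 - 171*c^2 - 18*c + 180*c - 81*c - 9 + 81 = a^2*(9 - 9*c) + a*(-27*c^2 - 54*c + 81) - 18*c^3 - 135*c^2 + 81*c + 72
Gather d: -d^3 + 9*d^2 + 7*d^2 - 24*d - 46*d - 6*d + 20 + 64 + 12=-d^3 + 16*d^2 - 76*d + 96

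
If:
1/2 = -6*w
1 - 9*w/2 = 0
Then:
No Solution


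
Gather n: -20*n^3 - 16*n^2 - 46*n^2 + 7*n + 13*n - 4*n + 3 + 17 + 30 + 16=-20*n^3 - 62*n^2 + 16*n + 66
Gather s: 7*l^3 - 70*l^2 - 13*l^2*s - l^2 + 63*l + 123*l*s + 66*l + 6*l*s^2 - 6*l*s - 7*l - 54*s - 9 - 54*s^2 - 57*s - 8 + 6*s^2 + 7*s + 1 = 7*l^3 - 71*l^2 + 122*l + s^2*(6*l - 48) + s*(-13*l^2 + 117*l - 104) - 16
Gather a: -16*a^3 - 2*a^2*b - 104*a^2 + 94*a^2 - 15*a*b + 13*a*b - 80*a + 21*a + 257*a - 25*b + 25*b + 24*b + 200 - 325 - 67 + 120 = -16*a^3 + a^2*(-2*b - 10) + a*(198 - 2*b) + 24*b - 72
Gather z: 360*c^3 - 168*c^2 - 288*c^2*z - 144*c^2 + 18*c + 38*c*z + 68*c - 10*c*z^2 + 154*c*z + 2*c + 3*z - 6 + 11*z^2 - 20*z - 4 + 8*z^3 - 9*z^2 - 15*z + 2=360*c^3 - 312*c^2 + 88*c + 8*z^3 + z^2*(2 - 10*c) + z*(-288*c^2 + 192*c - 32) - 8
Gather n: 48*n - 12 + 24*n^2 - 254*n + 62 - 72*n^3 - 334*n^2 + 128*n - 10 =-72*n^3 - 310*n^2 - 78*n + 40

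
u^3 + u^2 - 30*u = u*(u - 5)*(u + 6)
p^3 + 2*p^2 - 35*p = p*(p - 5)*(p + 7)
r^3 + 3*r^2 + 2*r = r*(r + 1)*(r + 2)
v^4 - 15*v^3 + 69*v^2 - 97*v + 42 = (v - 7)*(v - 6)*(v - 1)^2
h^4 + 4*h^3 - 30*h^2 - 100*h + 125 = (h - 5)*(h - 1)*(h + 5)^2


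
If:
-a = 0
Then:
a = 0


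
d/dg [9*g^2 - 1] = 18*g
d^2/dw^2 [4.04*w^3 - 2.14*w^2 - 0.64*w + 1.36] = 24.24*w - 4.28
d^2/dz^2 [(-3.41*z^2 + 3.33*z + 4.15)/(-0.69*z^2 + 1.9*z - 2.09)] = (5.77019399999999*z^3 - 41.360256*z^2 + 61.457058*z - 14.649988)/(0.328509*z^6 - 2.71377*z^5 + 10.457847*z^4 - 23.29894*z^3 + 31.676667*z^2 - 24.89817*z + 9.129329)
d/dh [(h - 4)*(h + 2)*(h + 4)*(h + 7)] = 4*h^3 + 27*h^2 - 4*h - 144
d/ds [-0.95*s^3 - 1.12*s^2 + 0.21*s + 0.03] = -2.85*s^2 - 2.24*s + 0.21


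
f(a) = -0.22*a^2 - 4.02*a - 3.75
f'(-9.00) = -0.06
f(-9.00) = 14.61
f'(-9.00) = -0.06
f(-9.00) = 14.61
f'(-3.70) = -2.39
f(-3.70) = 8.11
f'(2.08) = -4.94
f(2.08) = -13.06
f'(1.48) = -4.67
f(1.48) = -10.18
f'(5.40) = -6.40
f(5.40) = -31.87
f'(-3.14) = -2.64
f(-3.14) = 6.70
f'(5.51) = -6.44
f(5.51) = -32.58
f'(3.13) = -5.40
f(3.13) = -18.49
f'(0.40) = -4.20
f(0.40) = -5.39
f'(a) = -0.44*a - 4.02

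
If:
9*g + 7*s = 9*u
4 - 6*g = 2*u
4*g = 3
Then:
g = 3/4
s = -9/7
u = -1/4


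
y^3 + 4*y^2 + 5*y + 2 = (y + 1)^2*(y + 2)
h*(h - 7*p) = h^2 - 7*h*p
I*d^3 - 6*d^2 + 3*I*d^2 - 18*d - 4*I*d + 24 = (d + 4)*(d + 6*I)*(I*d - I)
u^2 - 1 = (u - 1)*(u + 1)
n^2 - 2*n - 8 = (n - 4)*(n + 2)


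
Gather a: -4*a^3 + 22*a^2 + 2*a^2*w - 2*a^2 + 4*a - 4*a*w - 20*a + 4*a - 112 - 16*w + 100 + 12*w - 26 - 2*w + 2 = -4*a^3 + a^2*(2*w + 20) + a*(-4*w - 12) - 6*w - 36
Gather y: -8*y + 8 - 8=-8*y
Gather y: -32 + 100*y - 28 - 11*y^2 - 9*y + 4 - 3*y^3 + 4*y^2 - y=-3*y^3 - 7*y^2 + 90*y - 56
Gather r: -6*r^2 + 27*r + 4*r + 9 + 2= -6*r^2 + 31*r + 11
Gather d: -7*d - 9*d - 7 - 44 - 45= -16*d - 96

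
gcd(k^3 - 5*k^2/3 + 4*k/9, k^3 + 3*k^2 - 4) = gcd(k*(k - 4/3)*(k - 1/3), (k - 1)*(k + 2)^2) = 1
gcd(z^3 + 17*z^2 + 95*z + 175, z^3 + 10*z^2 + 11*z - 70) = z^2 + 12*z + 35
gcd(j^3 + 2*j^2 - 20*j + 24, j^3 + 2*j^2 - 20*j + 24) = j^3 + 2*j^2 - 20*j + 24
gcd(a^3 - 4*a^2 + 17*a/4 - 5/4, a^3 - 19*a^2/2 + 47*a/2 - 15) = a^2 - 7*a/2 + 5/2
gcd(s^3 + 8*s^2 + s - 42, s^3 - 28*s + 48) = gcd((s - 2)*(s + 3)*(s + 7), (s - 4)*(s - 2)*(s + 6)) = s - 2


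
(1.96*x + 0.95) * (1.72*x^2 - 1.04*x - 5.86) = 3.3712*x^3 - 0.4044*x^2 - 12.4736*x - 5.567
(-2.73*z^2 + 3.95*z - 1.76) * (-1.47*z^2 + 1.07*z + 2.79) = 4.0131*z^4 - 8.7276*z^3 - 0.802999999999999*z^2 + 9.1373*z - 4.9104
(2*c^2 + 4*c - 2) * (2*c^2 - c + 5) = 4*c^4 + 6*c^3 + 2*c^2 + 22*c - 10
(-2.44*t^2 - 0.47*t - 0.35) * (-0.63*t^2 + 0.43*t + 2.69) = 1.5372*t^4 - 0.7531*t^3 - 6.5452*t^2 - 1.4148*t - 0.9415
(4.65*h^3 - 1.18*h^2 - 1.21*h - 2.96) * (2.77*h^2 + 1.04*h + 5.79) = 12.8805*h^5 + 1.5674*h^4 + 22.3446*h^3 - 16.2898*h^2 - 10.0843*h - 17.1384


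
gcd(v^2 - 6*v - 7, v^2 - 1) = v + 1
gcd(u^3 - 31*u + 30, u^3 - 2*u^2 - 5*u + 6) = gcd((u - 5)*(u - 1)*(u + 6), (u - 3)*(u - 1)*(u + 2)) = u - 1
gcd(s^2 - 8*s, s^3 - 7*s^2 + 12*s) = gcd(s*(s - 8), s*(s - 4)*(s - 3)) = s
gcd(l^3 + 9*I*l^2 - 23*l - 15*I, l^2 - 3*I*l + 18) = l + 3*I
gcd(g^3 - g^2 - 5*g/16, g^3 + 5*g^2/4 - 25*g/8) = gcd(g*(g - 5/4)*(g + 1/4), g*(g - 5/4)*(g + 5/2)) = g^2 - 5*g/4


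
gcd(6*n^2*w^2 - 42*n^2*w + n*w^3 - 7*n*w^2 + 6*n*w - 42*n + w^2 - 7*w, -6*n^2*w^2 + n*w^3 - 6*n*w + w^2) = n*w + 1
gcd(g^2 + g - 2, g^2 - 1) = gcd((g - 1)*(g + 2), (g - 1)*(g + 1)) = g - 1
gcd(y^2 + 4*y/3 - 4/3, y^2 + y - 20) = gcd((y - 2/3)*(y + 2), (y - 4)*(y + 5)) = 1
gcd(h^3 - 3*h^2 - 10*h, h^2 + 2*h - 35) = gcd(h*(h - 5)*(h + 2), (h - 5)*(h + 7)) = h - 5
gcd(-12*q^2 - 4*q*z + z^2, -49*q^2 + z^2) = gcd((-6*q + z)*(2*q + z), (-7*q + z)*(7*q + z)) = 1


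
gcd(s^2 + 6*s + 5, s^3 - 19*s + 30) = s + 5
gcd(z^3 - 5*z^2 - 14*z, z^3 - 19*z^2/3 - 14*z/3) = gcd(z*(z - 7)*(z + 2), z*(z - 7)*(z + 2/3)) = z^2 - 7*z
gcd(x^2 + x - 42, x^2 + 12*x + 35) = x + 7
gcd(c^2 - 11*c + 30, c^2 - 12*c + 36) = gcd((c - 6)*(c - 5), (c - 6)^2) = c - 6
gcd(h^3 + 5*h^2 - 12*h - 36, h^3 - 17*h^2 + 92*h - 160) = 1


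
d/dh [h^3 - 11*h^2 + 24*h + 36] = 3*h^2 - 22*h + 24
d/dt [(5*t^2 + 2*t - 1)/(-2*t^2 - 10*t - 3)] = 2*(-23*t^2 - 17*t - 8)/(4*t^4 + 40*t^3 + 112*t^2 + 60*t + 9)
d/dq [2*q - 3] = 2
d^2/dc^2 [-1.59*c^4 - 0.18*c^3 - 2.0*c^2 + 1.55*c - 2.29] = -19.08*c^2 - 1.08*c - 4.0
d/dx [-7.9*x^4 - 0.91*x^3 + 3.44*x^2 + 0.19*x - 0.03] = -31.6*x^3 - 2.73*x^2 + 6.88*x + 0.19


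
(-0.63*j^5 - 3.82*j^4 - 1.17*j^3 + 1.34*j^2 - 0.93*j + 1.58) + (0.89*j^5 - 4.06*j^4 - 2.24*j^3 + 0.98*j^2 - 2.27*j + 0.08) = 0.26*j^5 - 7.88*j^4 - 3.41*j^3 + 2.32*j^2 - 3.2*j + 1.66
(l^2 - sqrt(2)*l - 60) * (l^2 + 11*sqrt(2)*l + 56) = l^4 + 10*sqrt(2)*l^3 - 26*l^2 - 716*sqrt(2)*l - 3360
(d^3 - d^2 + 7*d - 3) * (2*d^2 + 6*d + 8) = 2*d^5 + 4*d^4 + 16*d^3 + 28*d^2 + 38*d - 24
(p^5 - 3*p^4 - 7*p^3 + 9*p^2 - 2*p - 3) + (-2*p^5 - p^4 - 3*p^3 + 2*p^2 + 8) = -p^5 - 4*p^4 - 10*p^3 + 11*p^2 - 2*p + 5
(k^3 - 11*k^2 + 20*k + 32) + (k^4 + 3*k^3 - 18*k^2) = k^4 + 4*k^3 - 29*k^2 + 20*k + 32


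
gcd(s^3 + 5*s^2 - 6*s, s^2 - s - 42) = s + 6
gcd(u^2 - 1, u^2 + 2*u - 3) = u - 1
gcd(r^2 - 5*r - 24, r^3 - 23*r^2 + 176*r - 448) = r - 8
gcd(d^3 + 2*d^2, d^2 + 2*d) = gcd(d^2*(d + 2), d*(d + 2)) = d^2 + 2*d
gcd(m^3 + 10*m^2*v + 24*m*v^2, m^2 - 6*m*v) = m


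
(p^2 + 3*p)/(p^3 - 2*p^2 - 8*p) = (p + 3)/(p^2 - 2*p - 8)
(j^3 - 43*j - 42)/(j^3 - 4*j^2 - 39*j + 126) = (j + 1)/(j - 3)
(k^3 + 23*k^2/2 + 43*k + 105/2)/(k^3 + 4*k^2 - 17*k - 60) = (k + 7/2)/(k - 4)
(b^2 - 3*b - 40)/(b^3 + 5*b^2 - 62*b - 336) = (b + 5)/(b^2 + 13*b + 42)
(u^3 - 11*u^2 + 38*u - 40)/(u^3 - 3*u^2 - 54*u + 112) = (u^2 - 9*u + 20)/(u^2 - u - 56)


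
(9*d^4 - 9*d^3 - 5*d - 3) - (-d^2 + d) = 9*d^4 - 9*d^3 + d^2 - 6*d - 3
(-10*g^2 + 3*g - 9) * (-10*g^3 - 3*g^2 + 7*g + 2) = 100*g^5 + 11*g^3 + 28*g^2 - 57*g - 18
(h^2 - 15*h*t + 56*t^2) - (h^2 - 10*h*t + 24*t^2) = -5*h*t + 32*t^2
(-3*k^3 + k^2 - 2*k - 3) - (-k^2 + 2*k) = -3*k^3 + 2*k^2 - 4*k - 3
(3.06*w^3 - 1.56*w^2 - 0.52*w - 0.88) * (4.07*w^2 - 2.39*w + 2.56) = 12.4542*w^5 - 13.6626*w^4 + 9.4456*w^3 - 6.3324*w^2 + 0.772*w - 2.2528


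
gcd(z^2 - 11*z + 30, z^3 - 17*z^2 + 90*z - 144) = z - 6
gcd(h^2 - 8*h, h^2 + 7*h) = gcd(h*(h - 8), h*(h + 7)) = h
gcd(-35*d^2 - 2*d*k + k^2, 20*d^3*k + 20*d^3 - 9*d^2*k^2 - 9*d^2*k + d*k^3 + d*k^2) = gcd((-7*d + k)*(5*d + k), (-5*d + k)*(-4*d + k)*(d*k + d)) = 1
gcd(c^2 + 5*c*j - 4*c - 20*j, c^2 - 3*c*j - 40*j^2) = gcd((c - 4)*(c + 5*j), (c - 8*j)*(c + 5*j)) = c + 5*j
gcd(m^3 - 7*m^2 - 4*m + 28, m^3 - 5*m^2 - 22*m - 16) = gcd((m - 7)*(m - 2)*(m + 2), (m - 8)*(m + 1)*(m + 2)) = m + 2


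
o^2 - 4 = (o - 2)*(o + 2)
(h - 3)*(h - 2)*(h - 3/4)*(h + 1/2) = h^4 - 21*h^3/4 + 55*h^2/8 + 3*h/8 - 9/4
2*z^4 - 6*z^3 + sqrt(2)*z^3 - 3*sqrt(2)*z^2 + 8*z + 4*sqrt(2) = (z - 2)^2*(sqrt(2)*z + 1)*(sqrt(2)*z + sqrt(2))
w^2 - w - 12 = (w - 4)*(w + 3)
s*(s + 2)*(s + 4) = s^3 + 6*s^2 + 8*s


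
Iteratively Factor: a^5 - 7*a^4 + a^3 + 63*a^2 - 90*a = (a - 5)*(a^4 - 2*a^3 - 9*a^2 + 18*a) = (a - 5)*(a + 3)*(a^3 - 5*a^2 + 6*a) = (a - 5)*(a - 2)*(a + 3)*(a^2 - 3*a) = (a - 5)*(a - 3)*(a - 2)*(a + 3)*(a)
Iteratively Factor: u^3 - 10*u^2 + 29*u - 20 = (u - 4)*(u^2 - 6*u + 5) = (u - 5)*(u - 4)*(u - 1)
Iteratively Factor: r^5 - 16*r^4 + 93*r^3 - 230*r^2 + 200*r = (r - 5)*(r^4 - 11*r^3 + 38*r^2 - 40*r) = r*(r - 5)*(r^3 - 11*r^2 + 38*r - 40) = r*(r - 5)^2*(r^2 - 6*r + 8) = r*(r - 5)^2*(r - 2)*(r - 4)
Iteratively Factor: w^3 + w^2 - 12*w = (w)*(w^2 + w - 12) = w*(w - 3)*(w + 4)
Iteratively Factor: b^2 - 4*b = (b)*(b - 4)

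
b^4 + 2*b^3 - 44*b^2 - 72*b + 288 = (b - 6)*(b - 2)*(b + 4)*(b + 6)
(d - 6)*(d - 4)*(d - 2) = d^3 - 12*d^2 + 44*d - 48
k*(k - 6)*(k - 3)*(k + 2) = k^4 - 7*k^3 + 36*k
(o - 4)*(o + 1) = o^2 - 3*o - 4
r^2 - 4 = (r - 2)*(r + 2)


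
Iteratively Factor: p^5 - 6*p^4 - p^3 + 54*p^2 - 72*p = (p - 4)*(p^4 - 2*p^3 - 9*p^2 + 18*p) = (p - 4)*(p + 3)*(p^3 - 5*p^2 + 6*p) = (p - 4)*(p - 3)*(p + 3)*(p^2 - 2*p) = p*(p - 4)*(p - 3)*(p + 3)*(p - 2)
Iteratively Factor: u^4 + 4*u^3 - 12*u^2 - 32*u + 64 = (u - 2)*(u^3 + 6*u^2 - 32) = (u - 2)*(u + 4)*(u^2 + 2*u - 8) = (u - 2)*(u + 4)^2*(u - 2)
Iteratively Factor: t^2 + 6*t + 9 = (t + 3)*(t + 3)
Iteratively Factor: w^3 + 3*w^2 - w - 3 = (w - 1)*(w^2 + 4*w + 3) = (w - 1)*(w + 3)*(w + 1)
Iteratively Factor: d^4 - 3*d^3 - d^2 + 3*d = (d + 1)*(d^3 - 4*d^2 + 3*d) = d*(d + 1)*(d^2 - 4*d + 3) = d*(d - 1)*(d + 1)*(d - 3)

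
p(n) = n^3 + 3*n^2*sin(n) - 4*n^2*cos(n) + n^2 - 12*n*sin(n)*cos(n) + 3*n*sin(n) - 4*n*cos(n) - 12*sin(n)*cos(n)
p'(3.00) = -9.59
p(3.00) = 95.31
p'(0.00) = -16.00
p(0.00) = 0.00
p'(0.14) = -18.44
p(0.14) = -2.43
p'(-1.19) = 9.67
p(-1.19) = -2.02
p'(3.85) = -44.38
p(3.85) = 63.41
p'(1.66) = 74.92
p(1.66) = 24.93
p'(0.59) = -9.77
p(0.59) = -9.82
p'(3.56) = -47.07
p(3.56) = 77.02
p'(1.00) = 20.59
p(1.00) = -8.19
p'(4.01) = -37.34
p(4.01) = 56.83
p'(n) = 4*n^2*sin(n) + 3*n^2*cos(n) + 3*n^2 + 12*n*sin(n)^2 + 10*n*sin(n) - 12*n*cos(n)^2 - 5*n*cos(n) + 2*n + 12*sin(n)^2 - 12*sin(n)*cos(n) + 3*sin(n) - 12*cos(n)^2 - 4*cos(n)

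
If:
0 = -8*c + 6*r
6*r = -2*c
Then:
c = 0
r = 0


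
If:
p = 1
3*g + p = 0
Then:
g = -1/3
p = 1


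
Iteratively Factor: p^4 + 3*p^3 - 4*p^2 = (p)*(p^3 + 3*p^2 - 4*p) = p^2*(p^2 + 3*p - 4) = p^2*(p - 1)*(p + 4)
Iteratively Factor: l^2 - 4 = (l - 2)*(l + 2)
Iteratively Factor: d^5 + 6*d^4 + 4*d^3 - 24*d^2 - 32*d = (d + 4)*(d^4 + 2*d^3 - 4*d^2 - 8*d) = (d + 2)*(d + 4)*(d^3 - 4*d) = d*(d + 2)*(d + 4)*(d^2 - 4) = d*(d + 2)^2*(d + 4)*(d - 2)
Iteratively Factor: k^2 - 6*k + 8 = (k - 2)*(k - 4)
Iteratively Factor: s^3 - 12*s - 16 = (s + 2)*(s^2 - 2*s - 8) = (s - 4)*(s + 2)*(s + 2)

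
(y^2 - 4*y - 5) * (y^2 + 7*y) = y^4 + 3*y^3 - 33*y^2 - 35*y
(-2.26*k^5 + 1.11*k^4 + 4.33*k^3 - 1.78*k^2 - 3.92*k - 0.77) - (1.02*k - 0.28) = -2.26*k^5 + 1.11*k^4 + 4.33*k^3 - 1.78*k^2 - 4.94*k - 0.49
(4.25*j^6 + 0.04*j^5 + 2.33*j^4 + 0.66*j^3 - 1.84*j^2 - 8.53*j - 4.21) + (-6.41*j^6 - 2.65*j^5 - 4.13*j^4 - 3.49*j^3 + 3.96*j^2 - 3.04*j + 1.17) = -2.16*j^6 - 2.61*j^5 - 1.8*j^4 - 2.83*j^3 + 2.12*j^2 - 11.57*j - 3.04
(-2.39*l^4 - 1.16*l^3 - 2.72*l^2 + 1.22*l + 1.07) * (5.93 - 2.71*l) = 6.4769*l^5 - 11.0291*l^4 + 0.492400000000002*l^3 - 19.4358*l^2 + 4.3349*l + 6.3451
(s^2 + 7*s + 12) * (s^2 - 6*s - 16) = s^4 + s^3 - 46*s^2 - 184*s - 192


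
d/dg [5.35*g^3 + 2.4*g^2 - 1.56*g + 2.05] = 16.05*g^2 + 4.8*g - 1.56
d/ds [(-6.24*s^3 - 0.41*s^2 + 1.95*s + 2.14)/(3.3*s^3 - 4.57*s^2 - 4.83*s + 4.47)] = (29.8698*s^4 + 47.4084*s^3 - 93.9726*s^2 + 15.8942*s + 19.0527)/(10.89*s^6 - 30.162*s^5 - 10.9931*s^4 + 73.6482*s^3 - 17.5269*s^2 - 43.1802*s + 19.9809)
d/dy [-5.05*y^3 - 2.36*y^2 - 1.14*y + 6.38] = -15.15*y^2 - 4.72*y - 1.14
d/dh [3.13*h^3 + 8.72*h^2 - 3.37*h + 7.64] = 9.39*h^2 + 17.44*h - 3.37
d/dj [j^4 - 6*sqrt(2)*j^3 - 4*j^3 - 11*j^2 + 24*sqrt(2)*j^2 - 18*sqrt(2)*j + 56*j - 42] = 4*j^3 - 18*sqrt(2)*j^2 - 12*j^2 - 22*j + 48*sqrt(2)*j - 18*sqrt(2) + 56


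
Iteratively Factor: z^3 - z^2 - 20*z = (z)*(z^2 - z - 20) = z*(z - 5)*(z + 4)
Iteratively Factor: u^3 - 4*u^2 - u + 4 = (u + 1)*(u^2 - 5*u + 4) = (u - 4)*(u + 1)*(u - 1)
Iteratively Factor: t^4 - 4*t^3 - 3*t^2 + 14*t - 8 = (t + 2)*(t^3 - 6*t^2 + 9*t - 4) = (t - 4)*(t + 2)*(t^2 - 2*t + 1) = (t - 4)*(t - 1)*(t + 2)*(t - 1)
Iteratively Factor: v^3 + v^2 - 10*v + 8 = (v + 4)*(v^2 - 3*v + 2) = (v - 1)*(v + 4)*(v - 2)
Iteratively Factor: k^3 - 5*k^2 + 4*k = (k)*(k^2 - 5*k + 4) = k*(k - 4)*(k - 1)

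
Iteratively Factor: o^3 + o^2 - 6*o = (o + 3)*(o^2 - 2*o) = o*(o + 3)*(o - 2)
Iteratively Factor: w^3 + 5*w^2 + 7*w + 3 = (w + 1)*(w^2 + 4*w + 3) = (w + 1)*(w + 3)*(w + 1)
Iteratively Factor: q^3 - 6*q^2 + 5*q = (q - 1)*(q^2 - 5*q) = q*(q - 1)*(q - 5)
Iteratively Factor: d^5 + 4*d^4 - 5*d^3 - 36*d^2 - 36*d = (d + 2)*(d^4 + 2*d^3 - 9*d^2 - 18*d) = (d - 3)*(d + 2)*(d^3 + 5*d^2 + 6*d) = (d - 3)*(d + 2)^2*(d^2 + 3*d) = d*(d - 3)*(d + 2)^2*(d + 3)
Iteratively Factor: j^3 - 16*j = (j - 4)*(j^2 + 4*j) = j*(j - 4)*(j + 4)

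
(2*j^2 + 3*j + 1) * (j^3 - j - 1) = 2*j^5 + 3*j^4 - j^3 - 5*j^2 - 4*j - 1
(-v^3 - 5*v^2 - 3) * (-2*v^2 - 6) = 2*v^5 + 10*v^4 + 6*v^3 + 36*v^2 + 18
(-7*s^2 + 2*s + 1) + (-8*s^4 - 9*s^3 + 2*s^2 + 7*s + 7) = -8*s^4 - 9*s^3 - 5*s^2 + 9*s + 8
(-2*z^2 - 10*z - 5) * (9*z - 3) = -18*z^3 - 84*z^2 - 15*z + 15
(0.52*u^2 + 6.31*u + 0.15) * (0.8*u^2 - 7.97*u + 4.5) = 0.416*u^4 + 0.9036*u^3 - 47.8307*u^2 + 27.1995*u + 0.675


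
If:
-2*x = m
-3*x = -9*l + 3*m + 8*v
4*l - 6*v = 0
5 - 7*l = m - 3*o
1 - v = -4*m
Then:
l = -9/82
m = -11/41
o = -165/82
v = -3/41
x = 11/82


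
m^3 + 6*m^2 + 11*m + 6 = (m + 1)*(m + 2)*(m + 3)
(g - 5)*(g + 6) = g^2 + g - 30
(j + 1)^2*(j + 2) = j^3 + 4*j^2 + 5*j + 2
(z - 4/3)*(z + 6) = z^2 + 14*z/3 - 8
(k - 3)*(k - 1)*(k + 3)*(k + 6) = k^4 + 5*k^3 - 15*k^2 - 45*k + 54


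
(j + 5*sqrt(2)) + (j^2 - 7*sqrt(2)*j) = j^2 - 7*sqrt(2)*j + j + 5*sqrt(2)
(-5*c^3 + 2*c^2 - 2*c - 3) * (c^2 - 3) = -5*c^5 + 2*c^4 + 13*c^3 - 9*c^2 + 6*c + 9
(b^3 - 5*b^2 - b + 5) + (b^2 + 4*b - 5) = b^3 - 4*b^2 + 3*b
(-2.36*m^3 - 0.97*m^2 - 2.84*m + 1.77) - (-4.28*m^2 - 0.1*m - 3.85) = -2.36*m^3 + 3.31*m^2 - 2.74*m + 5.62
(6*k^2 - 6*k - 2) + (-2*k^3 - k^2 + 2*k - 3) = -2*k^3 + 5*k^2 - 4*k - 5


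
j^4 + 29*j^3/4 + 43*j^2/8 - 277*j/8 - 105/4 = (j - 2)*(j + 3/4)*(j + 7/2)*(j + 5)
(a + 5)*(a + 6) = a^2 + 11*a + 30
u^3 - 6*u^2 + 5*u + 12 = (u - 4)*(u - 3)*(u + 1)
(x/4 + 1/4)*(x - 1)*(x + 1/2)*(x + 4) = x^4/4 + 9*x^3/8 + x^2/4 - 9*x/8 - 1/2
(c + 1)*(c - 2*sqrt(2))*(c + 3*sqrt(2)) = c^3 + c^2 + sqrt(2)*c^2 - 12*c + sqrt(2)*c - 12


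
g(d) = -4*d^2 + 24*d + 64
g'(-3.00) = 48.00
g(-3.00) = -44.00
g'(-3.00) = 48.00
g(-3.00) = -44.00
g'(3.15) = -1.20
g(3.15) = 99.91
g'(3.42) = -3.36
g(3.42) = 99.29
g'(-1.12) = 32.96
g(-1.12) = 32.10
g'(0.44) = 20.48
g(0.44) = 73.79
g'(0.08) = 23.36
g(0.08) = 65.89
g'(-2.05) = 40.40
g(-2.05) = -2.01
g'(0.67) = 18.64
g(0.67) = 78.28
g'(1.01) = 15.92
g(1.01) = 84.16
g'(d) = 24 - 8*d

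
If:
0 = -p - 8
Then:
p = -8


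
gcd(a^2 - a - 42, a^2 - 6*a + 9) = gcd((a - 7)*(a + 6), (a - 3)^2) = 1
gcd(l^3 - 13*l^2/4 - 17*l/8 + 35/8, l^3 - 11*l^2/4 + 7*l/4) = l - 1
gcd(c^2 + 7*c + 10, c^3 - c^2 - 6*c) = c + 2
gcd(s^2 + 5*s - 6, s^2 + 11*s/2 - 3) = s + 6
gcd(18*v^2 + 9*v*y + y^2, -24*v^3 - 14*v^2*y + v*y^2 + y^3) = 3*v + y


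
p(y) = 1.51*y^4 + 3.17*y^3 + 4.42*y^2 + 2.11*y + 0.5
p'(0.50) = 9.66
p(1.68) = 43.58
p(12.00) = 37451.42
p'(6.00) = 1702.15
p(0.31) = 1.69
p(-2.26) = 21.11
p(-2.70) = 44.88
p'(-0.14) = 1.04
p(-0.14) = 0.28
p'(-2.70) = -71.32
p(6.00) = 2813.96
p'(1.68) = 72.44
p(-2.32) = 23.56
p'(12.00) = 11914.75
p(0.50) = 3.15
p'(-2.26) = -39.02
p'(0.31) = 5.94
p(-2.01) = 13.02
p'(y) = 6.04*y^3 + 9.51*y^2 + 8.84*y + 2.11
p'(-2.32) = -42.63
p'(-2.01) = -26.29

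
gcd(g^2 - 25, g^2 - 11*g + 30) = g - 5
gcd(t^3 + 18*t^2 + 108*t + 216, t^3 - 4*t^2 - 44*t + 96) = t + 6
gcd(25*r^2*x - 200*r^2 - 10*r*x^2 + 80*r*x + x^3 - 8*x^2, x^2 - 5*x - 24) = x - 8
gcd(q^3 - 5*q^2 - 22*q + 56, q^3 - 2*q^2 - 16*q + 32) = q^2 + 2*q - 8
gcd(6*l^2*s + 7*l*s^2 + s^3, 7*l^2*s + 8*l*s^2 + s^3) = l*s + s^2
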